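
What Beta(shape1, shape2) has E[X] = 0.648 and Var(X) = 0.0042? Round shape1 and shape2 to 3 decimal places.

Let s = shape1+shape2. The Beta variance is μ(1−μ)/(s+1).
So s+1 = μ(1−μ)/σ² = (0.648×0.352)/0.0042 = 0.228096/0.0042 = 54.3086, giving s = 53.3086.
Then shape1 = μs = 0.648×53.3086 = 34.544 and shape2 = (1−μ)s = 0.352×53.3086 = 18.765.

shape1 = 34.544, shape2 = 18.765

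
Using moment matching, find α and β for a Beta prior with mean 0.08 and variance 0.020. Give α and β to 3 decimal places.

Write ν = α+β; then α = μν and Var = μ(1−μ)/(ν+1).
ν = μ(1−μ)/Var − 1 = 0.0736/0.020 − 1 = 2.6800.
α = 0.08·2.6800 = 0.214, β = 0.92·2.6800 = 2.466.

α = 0.214, β = 2.466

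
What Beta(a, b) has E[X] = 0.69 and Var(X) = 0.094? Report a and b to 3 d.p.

a = 0.880, b = 0.395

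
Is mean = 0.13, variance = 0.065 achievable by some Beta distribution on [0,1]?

The Beta variance bound is σ² < μ(1−μ).
Here μ(1−μ) = 0.13×0.87 = 0.1131, and 0.065 < 0.1131.

Yes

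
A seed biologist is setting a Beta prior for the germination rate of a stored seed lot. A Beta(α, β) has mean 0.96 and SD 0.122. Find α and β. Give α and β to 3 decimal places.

First σ² = 0.014884. Setting α = μn, β = (1−μ)n with n = α+β,
μ(1−μ)/(n+1) = 0.014884 ⇒ n+1 = 0.0384/0.014884 = 2.5800 ⇒ n = 1.5800.
Hence α = 0.96×1.5800 = 1.517, β = 0.04×1.5800 = 0.063.

α = 1.517, β = 0.063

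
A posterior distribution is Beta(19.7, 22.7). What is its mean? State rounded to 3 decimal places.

0.465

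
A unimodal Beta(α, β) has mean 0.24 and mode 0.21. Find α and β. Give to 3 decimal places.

α = 4.640, β = 14.693

Let s = α+β. Mean gives α = μs = 0.24s; mode gives (α−1)/(s−2) = 0.21.
Substituting: 0.24s − 1 = 0.21(s−2) = 0.21s − 0.42, so 0.03s = 0.58 and s = 19.3333.
Then α = 0.24×19.3333 = 4.640 and β = s−α = 14.693.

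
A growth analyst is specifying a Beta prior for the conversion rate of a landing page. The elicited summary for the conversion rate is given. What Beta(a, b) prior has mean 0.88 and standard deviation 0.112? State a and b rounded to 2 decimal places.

a = 6.53, b = 0.89

Variance = 0.112² = 0.012544. The moment-matching identity a+b = μ(1−μ)/Var − 1 gives
a+b = 0.1056/0.012544 − 1 = 7.4184, so a = μ·7.4184 = 6.53 and b = (1−μ)·7.4184 = 0.89.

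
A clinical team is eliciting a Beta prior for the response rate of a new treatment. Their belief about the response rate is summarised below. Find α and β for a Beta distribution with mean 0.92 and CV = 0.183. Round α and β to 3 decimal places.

α = 1.469, β = 0.128

σ = CV·μ = 0.183×0.92 = 0.16836, so σ² = 0.028345.
s+1 = μ(1−μ)/σ² = 0.0736/0.028345 = 2.5966, so s = α+β = 1.5966.
α = μs = 1.469, β = (1−μ)s = 0.128.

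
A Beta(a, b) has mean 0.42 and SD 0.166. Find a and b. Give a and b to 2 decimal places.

a = 3.29, b = 4.55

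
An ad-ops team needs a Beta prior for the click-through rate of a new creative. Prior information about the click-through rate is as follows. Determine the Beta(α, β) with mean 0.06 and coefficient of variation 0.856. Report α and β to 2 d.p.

α = 1.22, β = 19.16

σ = CV·μ = 0.856×0.06 = 0.05136, so σ² = 0.002638.
s+1 = μ(1−μ)/σ² = 0.0564/0.002638 = 21.3811, so s = α+β = 20.3811.
α = μs = 1.22, β = (1−μ)s = 19.16.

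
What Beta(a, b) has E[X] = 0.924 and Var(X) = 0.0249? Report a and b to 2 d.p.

Write ν = a+b; then a = μν and Var = μ(1−μ)/(ν+1).
ν = μ(1−μ)/Var − 1 = 0.070224/0.0249 − 1 = 1.8202.
a = 0.924·1.8202 = 1.68, b = 0.076·1.8202 = 0.14.

a = 1.68, b = 0.14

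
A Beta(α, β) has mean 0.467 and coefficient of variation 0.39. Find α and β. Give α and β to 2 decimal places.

σ = CV·μ = 0.39×0.467 = 0.18213, so σ² = 0.033171.
s+1 = μ(1−μ)/σ² = 0.248911/0.033171 = 7.5038, so s = α+β = 6.5038.
α = μs = 3.04, β = (1−μ)s = 3.47.

α = 3.04, β = 3.47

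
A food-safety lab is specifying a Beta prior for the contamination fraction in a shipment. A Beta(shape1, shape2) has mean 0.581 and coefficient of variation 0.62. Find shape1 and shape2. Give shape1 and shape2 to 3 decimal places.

shape1 = 0.509, shape2 = 0.367

Var = (CV·μ)² = (0.62×0.581)² = 0.129758.
shape1+shape2 = μ(1−μ)/Var − 1 = 0.243439/0.129758 − 1 = 0.8761.
Thus shape1 = 0.581·0.8761 = 0.509 and shape2 = 0.419·0.8761 = 0.367.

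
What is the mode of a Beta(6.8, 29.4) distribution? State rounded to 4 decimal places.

0.1696

The density x^(α−1)(1−x)^(β−1) is maximised at (α−1)/(α+β−2) = 5.8/34.2 = 0.1696.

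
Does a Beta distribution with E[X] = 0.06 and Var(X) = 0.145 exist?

No

A Beta with mean μ has variance μ(1−μ)/(α+β+1) < μ(1−μ).
Here μ(1−μ) = 0.06×0.94 = 0.0564, and 0.145 ≥ 0.0564.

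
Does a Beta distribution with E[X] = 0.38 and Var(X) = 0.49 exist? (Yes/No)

A Beta with mean μ has variance μ(1−μ)/(α+β+1) < μ(1−μ).
Here μ(1−μ) = 0.38×0.62 = 0.2356, and 0.49 ≥ 0.2356.

No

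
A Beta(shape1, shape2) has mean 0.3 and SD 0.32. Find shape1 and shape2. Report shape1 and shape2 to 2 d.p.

Variance = 0.32² = 0.1024. The moment-matching identity shape1+shape2 = μ(1−μ)/Var − 1 gives
shape1+shape2 = 0.21/0.1024 − 1 = 1.0508, so shape1 = μ·1.0508 = 0.32 and shape2 = (1−μ)·1.0508 = 0.74.

shape1 = 0.32, shape2 = 0.74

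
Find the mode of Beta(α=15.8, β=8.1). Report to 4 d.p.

0.6758

With α,β > 1, mode = (α−1)/(α+β−2) = 14.8/21.9 = 0.6758.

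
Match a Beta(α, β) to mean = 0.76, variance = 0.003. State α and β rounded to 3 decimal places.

α = 45.448, β = 14.352

By moment matching, α+β = μ(1−μ)/σ² − 1 = (0.76·0.24)/0.003 − 1 = 60.8000 − 1 = 59.8000.
Since α/(α+β) = μ, α = 0.76·59.8000 = 45.448 and β = 0.24·59.8000 = 14.352.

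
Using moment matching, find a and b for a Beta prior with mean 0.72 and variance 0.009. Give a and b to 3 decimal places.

Write ν = a+b; then a = μν and Var = μ(1−μ)/(ν+1).
ν = μ(1−μ)/Var − 1 = 0.2016/0.009 − 1 = 21.4000.
a = 0.72·21.4000 = 15.408, b = 0.28·21.4000 = 5.992.

a = 15.408, b = 5.992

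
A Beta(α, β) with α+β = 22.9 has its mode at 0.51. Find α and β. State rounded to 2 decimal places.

Since the density peak of Beta(α,β) is at (α−1)/(α+β−2),
α = 1 + 0.51(22.9−2) = 11.66 and β = 22.9 − 11.66 = 11.24.

α = 11.66, β = 11.24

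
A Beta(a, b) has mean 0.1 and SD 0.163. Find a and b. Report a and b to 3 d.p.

Variance = 0.163² = 0.026569. The moment-matching identity a+b = μ(1−μ)/Var − 1 gives
a+b = 0.09/0.026569 − 1 = 2.3874, so a = μ·2.3874 = 0.239 and b = (1−μ)·2.3874 = 2.149.

a = 0.239, b = 2.149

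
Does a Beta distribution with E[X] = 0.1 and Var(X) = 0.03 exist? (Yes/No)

For any Beta, Var(X) < E[X]·(1−E[X]).
Here μ(1−μ) = 0.1×0.9 = 0.09, and 0.03 < 0.09.

Yes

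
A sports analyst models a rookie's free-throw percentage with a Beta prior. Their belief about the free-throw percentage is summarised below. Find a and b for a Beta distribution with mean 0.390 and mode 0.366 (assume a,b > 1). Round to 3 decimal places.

With s = a+b: μ = a/s and mode = (a−1)/(s−2). Eliminating a = μs,
μs − 1 = m(s−2) ⇒ s(μ−m) = 1−2m ⇒ s = 0.268/0.024 = 11.1667.
So a = μs = 4.355, b = (1−μ)s = 6.812.

a = 4.355, b = 6.812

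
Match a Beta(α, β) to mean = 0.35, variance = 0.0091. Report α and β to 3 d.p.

α = 8.400, β = 15.600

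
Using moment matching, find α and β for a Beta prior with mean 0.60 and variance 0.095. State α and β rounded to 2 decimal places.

α = 0.92, β = 0.61

Let s = α+β. The Beta variance is μ(1−μ)/(s+1).
So s+1 = μ(1−μ)/σ² = (0.60×0.40)/0.095 = 0.2400/0.095 = 2.5263, giving s = 1.5263.
Then α = μs = 0.60×1.5263 = 0.92 and β = (1−μ)s = 0.40×1.5263 = 0.61.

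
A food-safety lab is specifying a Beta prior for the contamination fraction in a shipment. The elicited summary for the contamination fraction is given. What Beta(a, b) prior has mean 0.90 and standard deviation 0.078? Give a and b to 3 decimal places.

Variance = 0.078² = 0.006084. The moment-matching identity a+b = μ(1−μ)/Var − 1 gives
a+b = 0.0900/0.006084 − 1 = 13.7929, so a = μ·13.7929 = 12.414 and b = (1−μ)·13.7929 = 1.379.

a = 12.414, b = 1.379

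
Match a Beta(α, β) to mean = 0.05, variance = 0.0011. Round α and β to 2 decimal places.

Let s = α+β. The Beta variance is μ(1−μ)/(s+1).
So s+1 = μ(1−μ)/σ² = (0.05×0.95)/0.0011 = 0.0475/0.0011 = 43.1818, giving s = 42.1818.
Then α = μs = 0.05×42.1818 = 2.11 and β = (1−μ)s = 0.95×42.1818 = 40.07.

α = 2.11, β = 40.07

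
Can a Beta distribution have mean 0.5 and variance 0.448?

No

For any Beta, Var(X) < E[X]·(1−E[X]).
Here μ(1−μ) = 0.5×0.5 = 0.25, and 0.448 ≥ 0.25.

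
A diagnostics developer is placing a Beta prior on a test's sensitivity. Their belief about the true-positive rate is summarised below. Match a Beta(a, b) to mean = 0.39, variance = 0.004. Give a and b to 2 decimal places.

Write ν = a+b; then a = μν and Var = μ(1−μ)/(ν+1).
ν = μ(1−μ)/Var − 1 = 0.2379/0.004 − 1 = 58.4750.
a = 0.39·58.4750 = 22.81, b = 0.61·58.4750 = 35.67.

a = 22.81, b = 35.67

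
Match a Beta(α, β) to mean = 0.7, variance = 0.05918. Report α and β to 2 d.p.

Let s = α+β. The Beta variance is μ(1−μ)/(s+1).
So s+1 = μ(1−μ)/σ² = (0.7×0.3)/0.05918 = 0.21/0.05918 = 3.5485, giving s = 2.5485.
Then α = μs = 0.7×2.5485 = 1.78 and β = (1−μ)s = 0.3×2.5485 = 0.76.

α = 1.78, β = 0.76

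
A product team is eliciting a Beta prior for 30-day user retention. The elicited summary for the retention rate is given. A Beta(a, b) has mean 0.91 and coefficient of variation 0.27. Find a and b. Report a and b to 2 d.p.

a = 0.32, b = 0.03

σ = CV·μ = 0.27×0.91 = 0.24570, so σ² = 0.060368.
s+1 = μ(1−μ)/σ² = 0.0819/0.060368 = 1.3567, so s = a+b = 0.3567.
a = μs = 0.32, b = (1−μ)s = 0.03.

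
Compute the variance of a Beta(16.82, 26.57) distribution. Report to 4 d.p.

0.0053

μ = 16.82/43.39 = 0.387647; Var = μ(1−μ)/(α+β+1) = 0.2373768/44.39 = 0.0053.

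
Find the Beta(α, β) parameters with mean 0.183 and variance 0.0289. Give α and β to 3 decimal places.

Write ν = α+β; then α = μν and Var = μ(1−μ)/(ν+1).
ν = μ(1−μ)/Var − 1 = 0.149511/0.0289 − 1 = 4.1734.
α = 0.183·4.1734 = 0.764, β = 0.817·4.1734 = 3.410.

α = 0.764, β = 3.410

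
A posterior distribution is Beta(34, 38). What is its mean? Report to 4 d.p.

0.4722

The Beta mean is α/(α+β) = 34/(34+38) = 0.4722.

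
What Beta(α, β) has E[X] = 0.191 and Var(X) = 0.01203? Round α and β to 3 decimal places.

Write ν = α+β; then α = μν and Var = μ(1−μ)/(ν+1).
ν = μ(1−μ)/Var − 1 = 0.154519/0.01203 − 1 = 11.8445.
α = 0.191·11.8445 = 2.262, β = 0.809·11.8445 = 9.582.

α = 2.262, β = 9.582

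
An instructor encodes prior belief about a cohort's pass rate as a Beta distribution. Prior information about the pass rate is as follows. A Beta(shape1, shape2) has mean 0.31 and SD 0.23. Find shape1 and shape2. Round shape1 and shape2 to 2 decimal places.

shape1 = 0.94, shape2 = 2.10

σ² = 0.23² = 0.0529.
With s = shape1+shape2, Var = μ(1−μ)/(s+1), so s+1 = (0.31×0.69)/0.0529 = 4.0435 and s = 3.0435.
shape1 = μs = 0.94, shape2 = (1−μ)s = 2.10.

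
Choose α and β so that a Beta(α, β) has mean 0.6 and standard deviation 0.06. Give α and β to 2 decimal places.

First σ² = 0.0036. Setting α = μn, β = (1−μ)n with n = α+β,
μ(1−μ)/(n+1) = 0.0036 ⇒ n+1 = 0.24/0.0036 = 66.6667 ⇒ n = 65.6667.
Hence α = 0.6×65.6667 = 39.40, β = 0.4×65.6667 = 26.27.

α = 39.40, β = 26.27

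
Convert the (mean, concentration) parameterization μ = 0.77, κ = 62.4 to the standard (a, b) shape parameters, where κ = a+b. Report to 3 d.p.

a = μκ = 0.77×62.4 = 48.048 and b = (1−μ)κ = 0.23×62.4 = 14.352.

a = 48.048, b = 14.352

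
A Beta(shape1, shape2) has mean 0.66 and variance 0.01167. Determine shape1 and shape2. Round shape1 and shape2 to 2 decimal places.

Write ν = shape1+shape2; then shape1 = μν and Var = μ(1−μ)/(ν+1).
ν = μ(1−μ)/Var − 1 = 0.2244/0.01167 − 1 = 18.2288.
shape1 = 0.66·18.2288 = 12.03, shape2 = 0.34·18.2288 = 6.20.

shape1 = 12.03, shape2 = 6.20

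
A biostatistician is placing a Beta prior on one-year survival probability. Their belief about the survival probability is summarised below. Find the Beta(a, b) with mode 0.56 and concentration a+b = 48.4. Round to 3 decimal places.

a = 26.984, b = 21.416

Mode = (a−1)/(κ−2) with κ = a+b, so a−1 = 0.56·46.4 = 25.984.
a = 26.984; b = κ − a = 21.416.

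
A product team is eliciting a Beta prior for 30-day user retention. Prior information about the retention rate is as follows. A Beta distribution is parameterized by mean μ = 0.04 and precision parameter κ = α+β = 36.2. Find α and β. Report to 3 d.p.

α = 1.448, β = 34.752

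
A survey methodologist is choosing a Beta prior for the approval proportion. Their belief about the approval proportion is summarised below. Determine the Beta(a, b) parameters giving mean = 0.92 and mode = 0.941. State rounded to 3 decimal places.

With s = a+b: μ = a/s and mode = (a−1)/(s−2). Eliminating a = μs,
μs − 1 = m(s−2) ⇒ s(μ−m) = 1−2m ⇒ s = -0.882/-0.021 = 42.0000.
So a = μs = 38.640, b = (1−μ)s = 3.360.

a = 38.640, b = 3.360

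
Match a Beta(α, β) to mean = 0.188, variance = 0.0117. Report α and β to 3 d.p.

α = 2.265, β = 9.783

By moment matching, α+β = μ(1−μ)/σ² − 1 = (0.188·0.812)/0.0117 − 1 = 13.0475 − 1 = 12.0475.
Since α/(α+β) = μ, α = 0.188·12.0475 = 2.265 and β = 0.812·12.0475 = 9.783.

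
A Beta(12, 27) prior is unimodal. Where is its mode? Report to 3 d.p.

With α,β > 1, mode = (α−1)/(α+β−2) = 11/37 = 0.297.

0.297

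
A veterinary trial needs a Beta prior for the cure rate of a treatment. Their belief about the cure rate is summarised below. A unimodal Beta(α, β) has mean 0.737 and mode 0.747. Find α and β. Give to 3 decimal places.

α = 36.408, β = 12.992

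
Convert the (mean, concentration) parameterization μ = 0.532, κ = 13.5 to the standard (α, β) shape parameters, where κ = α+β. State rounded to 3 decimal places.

α = 7.182, β = 6.318

Split κ in proportion μ : (1−μ): α = 0.532·13.5 = 7.182, β = 13.5 − 7.182 = 6.318.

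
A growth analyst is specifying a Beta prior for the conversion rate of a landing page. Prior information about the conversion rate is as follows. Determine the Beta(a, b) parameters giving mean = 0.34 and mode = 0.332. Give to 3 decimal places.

a = 14.280, b = 27.720

Let s = a+b. Mean gives a = μs = 0.34s; mode gives (a−1)/(s−2) = 0.332.
Substituting: 0.34s − 1 = 0.332(s−2) = 0.332s − 0.664, so 0.008s = 0.336 and s = 42.0000.
Then a = 0.34×42.0000 = 14.280 and b = s−a = 27.720.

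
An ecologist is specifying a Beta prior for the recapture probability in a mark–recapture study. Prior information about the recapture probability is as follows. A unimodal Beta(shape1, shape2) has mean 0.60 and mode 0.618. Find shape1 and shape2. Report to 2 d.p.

Let s = shape1+shape2. Mean gives shape1 = μs = 0.60s; mode gives (shape1−1)/(s−2) = 0.618.
Substituting: 0.60s − 1 = 0.618(s−2) = 0.618s − 1.236, so -0.018s = -0.236 and s = 13.1111.
Then shape1 = 0.60×13.1111 = 7.87 and shape2 = s−shape1 = 5.24.

shape1 = 7.87, shape2 = 5.24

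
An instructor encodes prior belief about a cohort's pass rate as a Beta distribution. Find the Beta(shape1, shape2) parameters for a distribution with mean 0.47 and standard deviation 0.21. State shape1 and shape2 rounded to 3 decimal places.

Variance = 0.21² = 0.0441. The moment-matching identity shape1+shape2 = μ(1−μ)/Var − 1 gives
shape1+shape2 = 0.2491/0.0441 − 1 = 4.6485, so shape1 = μ·4.6485 = 2.185 and shape2 = (1−μ)·4.6485 = 2.464.

shape1 = 2.185, shape2 = 2.464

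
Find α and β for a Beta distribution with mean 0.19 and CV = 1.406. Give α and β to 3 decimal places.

α = 0.220, β = 0.937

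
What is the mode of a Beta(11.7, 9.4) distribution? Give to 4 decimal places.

With α,β > 1, mode = (α−1)/(α+β−2) = 10.7/19.1 = 0.5602.

0.5602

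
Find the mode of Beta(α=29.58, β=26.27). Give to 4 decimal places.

0.5307

The density x^(α−1)(1−x)^(β−1) is maximised at (α−1)/(α+β−2) = 28.58/53.85 = 0.5307.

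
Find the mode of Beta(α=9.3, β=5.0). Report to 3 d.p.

0.675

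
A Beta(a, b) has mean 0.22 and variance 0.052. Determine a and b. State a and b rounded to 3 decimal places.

a = 0.506, b = 1.794

By moment matching, a+b = μ(1−μ)/σ² − 1 = (0.22·0.78)/0.052 − 1 = 3.3000 − 1 = 2.3000.
Since a/(a+b) = μ, a = 0.22·2.3000 = 0.506 and b = 0.78·2.3000 = 1.794.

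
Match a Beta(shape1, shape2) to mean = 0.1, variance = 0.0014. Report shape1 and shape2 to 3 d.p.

shape1 = 6.329, shape2 = 56.957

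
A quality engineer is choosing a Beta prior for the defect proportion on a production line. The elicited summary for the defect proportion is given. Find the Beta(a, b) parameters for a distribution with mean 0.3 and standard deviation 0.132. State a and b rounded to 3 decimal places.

Variance = 0.132² = 0.017424. The moment-matching identity a+b = μ(1−μ)/Var − 1 gives
a+b = 0.21/0.017424 − 1 = 11.0523, so a = μ·11.0523 = 3.316 and b = (1−μ)·11.0523 = 7.737.

a = 3.316, b = 7.737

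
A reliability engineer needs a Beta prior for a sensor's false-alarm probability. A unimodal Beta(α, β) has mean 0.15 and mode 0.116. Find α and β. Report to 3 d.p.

α = 3.388, β = 19.200

With s = α+β: μ = α/s and mode = (α−1)/(s−2). Eliminating α = μs,
μs − 1 = m(s−2) ⇒ s(μ−m) = 1−2m ⇒ s = 0.768/0.034 = 22.5882.
So α = μs = 3.388, β = (1−μ)s = 19.200.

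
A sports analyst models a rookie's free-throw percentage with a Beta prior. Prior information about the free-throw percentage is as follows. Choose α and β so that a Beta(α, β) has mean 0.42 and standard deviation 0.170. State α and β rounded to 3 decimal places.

α = 3.120, β = 4.309

Variance = 0.170² = 0.028900. The moment-matching identity α+β = μ(1−μ)/Var − 1 gives
α+β = 0.2436/0.028900 − 1 = 7.4291, so α = μ·7.4291 = 3.120 and β = (1−μ)·7.4291 = 4.309.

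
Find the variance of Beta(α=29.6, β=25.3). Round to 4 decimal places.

μ = 29.6/54.9 = 0.539162; Var = μ(1−μ)/(α+β+1) = 0.2484663/55.9 = 0.0044.

0.0044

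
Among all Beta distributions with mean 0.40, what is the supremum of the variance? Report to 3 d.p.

For fixed mean μ the Beta variance is μ(1−μ)/(α+β+1), increasing as α+β decreases.
Its least upper bound (not attained) is μ(1−μ) = 0.40·0.60 = 0.240.

0.240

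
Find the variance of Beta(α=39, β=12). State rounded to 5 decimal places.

μ = 39/51 = 0.764706; Var = μ(1−μ)/(α+β+1) = 0.1799308/52 = 0.00346.

0.00346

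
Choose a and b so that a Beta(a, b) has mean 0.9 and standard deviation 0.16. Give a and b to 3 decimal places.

a = 2.264, b = 0.252

Variance = 0.16² = 0.0256. The moment-matching identity a+b = μ(1−μ)/Var − 1 gives
a+b = 0.09/0.0256 − 1 = 2.5156, so a = μ·2.5156 = 2.264 and b = (1−μ)·2.5156 = 0.252.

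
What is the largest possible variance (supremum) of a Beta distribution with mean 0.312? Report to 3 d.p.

0.215

Var = μ(1−μ)/(α+β+1), which approaches μ(1−μ) as α+β → 0.
So the supremum is μ(1−μ) = 0.312×0.688 = 0.215.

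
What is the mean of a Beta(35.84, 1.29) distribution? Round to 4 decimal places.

The Beta mean is α/(α+β) = 35.84/(35.84+1.29) = 0.9653.

0.9653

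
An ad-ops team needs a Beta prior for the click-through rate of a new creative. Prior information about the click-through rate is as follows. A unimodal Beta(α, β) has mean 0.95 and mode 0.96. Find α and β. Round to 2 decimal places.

α = 87.40, β = 4.60

With s = α+β: μ = α/s and mode = (α−1)/(s−2). Eliminating α = μs,
μs − 1 = m(s−2) ⇒ s(μ−m) = 1−2m ⇒ s = -0.92/-0.01 = 92.0000.
So α = μs = 87.40, β = (1−μ)s = 4.60.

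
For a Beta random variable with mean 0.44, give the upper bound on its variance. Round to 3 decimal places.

For fixed mean μ the Beta variance is μ(1−μ)/(α+β+1), increasing as α+β decreases.
Its least upper bound (not attained) is μ(1−μ) = 0.44·0.56 = 0.246.

0.246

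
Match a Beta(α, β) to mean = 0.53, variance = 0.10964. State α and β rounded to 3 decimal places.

α = 0.674, β = 0.598

Let s = α+β. The Beta variance is μ(1−μ)/(s+1).
So s+1 = μ(1−μ)/σ² = (0.53×0.47)/0.10964 = 0.2491/0.10964 = 2.2720, giving s = 1.2720.
Then α = μs = 0.53×1.2720 = 0.674 and β = (1−μ)s = 0.47×1.2720 = 0.598.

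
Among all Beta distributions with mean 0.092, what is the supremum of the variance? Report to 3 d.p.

Var = μ(1−μ)/(α+β+1), which approaches μ(1−μ) as α+β → 0.
So the supremum is μ(1−μ) = 0.092×0.908 = 0.084.

0.084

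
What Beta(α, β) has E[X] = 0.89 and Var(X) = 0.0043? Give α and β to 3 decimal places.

α = 19.373, β = 2.394

By moment matching, α+β = μ(1−μ)/σ² − 1 = (0.89·0.11)/0.0043 − 1 = 22.7674 − 1 = 21.7674.
Since α/(α+β) = μ, α = 0.89·21.7674 = 19.373 and β = 0.11·21.7674 = 2.394.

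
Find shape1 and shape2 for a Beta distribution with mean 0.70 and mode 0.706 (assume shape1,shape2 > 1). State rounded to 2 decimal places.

Let s = shape1+shape2. Mean gives shape1 = μs = 0.70s; mode gives (shape1−1)/(s−2) = 0.706.
Substituting: 0.70s − 1 = 0.706(s−2) = 0.706s − 1.412, so -0.006s = -0.412 and s = 68.6667.
Then shape1 = 0.70×68.6667 = 48.07 and shape2 = s−shape1 = 20.60.

shape1 = 48.07, shape2 = 20.60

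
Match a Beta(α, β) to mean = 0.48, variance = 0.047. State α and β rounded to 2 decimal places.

Write ν = α+β; then α = μν and Var = μ(1−μ)/(ν+1).
ν = μ(1−μ)/Var − 1 = 0.2496/0.047 − 1 = 4.3106.
α = 0.48·4.3106 = 2.07, β = 0.52·4.3106 = 2.24.

α = 2.07, β = 2.24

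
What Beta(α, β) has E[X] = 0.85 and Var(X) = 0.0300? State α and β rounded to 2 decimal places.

α = 2.76, β = 0.49

Write ν = α+β; then α = μν and Var = μ(1−μ)/(ν+1).
ν = μ(1−μ)/Var − 1 = 0.1275/0.0300 − 1 = 3.2500.
α = 0.85·3.2500 = 2.76, β = 0.15·3.2500 = 0.49.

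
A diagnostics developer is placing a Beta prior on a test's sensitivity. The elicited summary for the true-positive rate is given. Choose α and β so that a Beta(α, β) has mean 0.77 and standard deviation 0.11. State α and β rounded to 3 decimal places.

α = 10.500, β = 3.136

First σ² = 0.0121. Setting α = μn, β = (1−μ)n with n = α+β,
μ(1−μ)/(n+1) = 0.0121 ⇒ n+1 = 0.1771/0.0121 = 14.6364 ⇒ n = 13.6364.
Hence α = 0.77×13.6364 = 10.500, β = 0.23×13.6364 = 3.136.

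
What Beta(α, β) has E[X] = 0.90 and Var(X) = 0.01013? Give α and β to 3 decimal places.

Write ν = α+β; then α = μν and Var = μ(1−μ)/(ν+1).
ν = μ(1−μ)/Var − 1 = 0.0900/0.01013 − 1 = 7.8845.
α = 0.90·7.8845 = 7.096, β = 0.10·7.8845 = 0.788.

α = 7.096, β = 0.788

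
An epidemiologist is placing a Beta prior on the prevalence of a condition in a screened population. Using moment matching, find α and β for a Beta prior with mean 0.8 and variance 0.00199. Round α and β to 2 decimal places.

Let s = α+β. The Beta variance is μ(1−μ)/(s+1).
So s+1 = μ(1−μ)/σ² = (0.8×0.2)/0.00199 = 0.16/0.00199 = 80.4020, giving s = 79.4020.
Then α = μs = 0.8×79.4020 = 63.52 and β = (1−μ)s = 0.2×79.4020 = 15.88.

α = 63.52, β = 15.88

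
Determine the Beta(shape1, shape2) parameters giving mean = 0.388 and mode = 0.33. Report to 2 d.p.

shape1 = 2.27, shape2 = 3.59

Let s = shape1+shape2. Mean gives shape1 = μs = 0.388s; mode gives (shape1−1)/(s−2) = 0.33.
Substituting: 0.388s − 1 = 0.33(s−2) = 0.33s − 0.66, so 0.058s = 0.34 and s = 5.8621.
Then shape1 = 0.388×5.8621 = 2.27 and shape2 = s−shape1 = 3.59.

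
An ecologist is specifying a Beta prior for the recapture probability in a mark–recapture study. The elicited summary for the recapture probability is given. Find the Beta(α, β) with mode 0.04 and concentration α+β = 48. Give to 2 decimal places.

For α,β>1 the mode is (α−1)/(α+β−2), so α = mode·(κ−2)+1 = 0.04×46+1 = 2.84.
And β = (1−mode)·(κ−2)+1 = 0.96×46+1 = 45.16.

α = 2.84, β = 45.16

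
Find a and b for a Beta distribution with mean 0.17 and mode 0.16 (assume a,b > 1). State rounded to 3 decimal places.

With s = a+b: μ = a/s and mode = (a−1)/(s−2). Eliminating a = μs,
μs − 1 = m(s−2) ⇒ s(μ−m) = 1−2m ⇒ s = 0.68/0.01 = 68.0000.
So a = μs = 11.560, b = (1−μ)s = 56.440.

a = 11.560, b = 56.440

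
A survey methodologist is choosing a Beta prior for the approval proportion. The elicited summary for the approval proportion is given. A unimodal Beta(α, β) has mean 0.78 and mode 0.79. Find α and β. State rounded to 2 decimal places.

α = 45.24, β = 12.76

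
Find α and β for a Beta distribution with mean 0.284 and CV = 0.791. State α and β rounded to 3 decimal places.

σ = CV·μ = 0.791×0.284 = 0.22464, so σ² = 0.050465.
s+1 = μ(1−μ)/σ² = 0.203344/0.050465 = 4.0294, so s = α+β = 3.0294.
α = μs = 0.860, β = (1−μ)s = 2.169.

α = 0.860, β = 2.169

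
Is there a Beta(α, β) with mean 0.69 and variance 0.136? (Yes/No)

A Beta with mean μ has variance μ(1−μ)/(α+β+1) < μ(1−μ).
Here μ(1−μ) = 0.69×0.31 = 0.2139, and 0.136 < 0.2139.

Yes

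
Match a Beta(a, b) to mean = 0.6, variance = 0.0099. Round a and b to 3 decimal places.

Let s = a+b. The Beta variance is μ(1−μ)/(s+1).
So s+1 = μ(1−μ)/σ² = (0.6×0.4)/0.0099 = 0.24/0.0099 = 24.2424, giving s = 23.2424.
Then a = μs = 0.6×23.2424 = 13.945 and b = (1−μ)s = 0.4×23.2424 = 9.297.

a = 13.945, b = 9.297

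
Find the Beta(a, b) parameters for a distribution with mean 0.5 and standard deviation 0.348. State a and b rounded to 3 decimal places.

Variance = 0.348² = 0.121104. The moment-matching identity a+b = μ(1−μ)/Var − 1 gives
a+b = 0.25/0.121104 − 1 = 1.0643, so a = μ·1.0643 = 0.532 and b = (1−μ)·1.0643 = 0.532.

a = 0.532, b = 0.532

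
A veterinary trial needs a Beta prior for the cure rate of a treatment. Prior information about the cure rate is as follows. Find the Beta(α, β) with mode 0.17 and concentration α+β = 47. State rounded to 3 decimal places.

α = 8.650, β = 38.350

Since the density peak of Beta(α,β) is at (α−1)/(α+β−2),
α = 1 + 0.17(47−2) = 8.650 and β = 47 − 8.650 = 38.350.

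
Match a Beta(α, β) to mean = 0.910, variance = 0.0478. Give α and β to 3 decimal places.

By moment matching, α+β = μ(1−μ)/σ² − 1 = (0.910·0.090)/0.0478 − 1 = 1.7134 − 1 = 0.7134.
Since α/(α+β) = μ, α = 0.910·0.7134 = 0.649 and β = 0.090·0.7134 = 0.064.

α = 0.649, β = 0.064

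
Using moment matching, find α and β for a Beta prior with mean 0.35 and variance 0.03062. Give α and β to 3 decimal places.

Write ν = α+β; then α = μν and Var = μ(1−μ)/(ν+1).
ν = μ(1−μ)/Var − 1 = 0.2275/0.03062 − 1 = 6.4298.
α = 0.35·6.4298 = 2.250, β = 0.65·6.4298 = 4.179.

α = 2.250, β = 4.179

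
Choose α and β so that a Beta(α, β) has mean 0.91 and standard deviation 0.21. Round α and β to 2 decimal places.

α = 0.78, β = 0.08

σ² = 0.21² = 0.0441.
With s = α+β, Var = μ(1−μ)/(s+1), so s+1 = (0.91×0.09)/0.0441 = 1.8571 and s = 0.8571.
α = μs = 0.78, β = (1−μ)s = 0.08.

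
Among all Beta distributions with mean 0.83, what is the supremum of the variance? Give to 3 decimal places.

0.141

For fixed mean μ the Beta variance is μ(1−μ)/(α+β+1), increasing as α+β decreases.
Its least upper bound (not attained) is μ(1−μ) = 0.83·0.17 = 0.141.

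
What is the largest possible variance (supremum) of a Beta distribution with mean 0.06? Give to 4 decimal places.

0.0564

Var = μ(1−μ)/(α+β+1), which approaches μ(1−μ) as α+β → 0.
So the supremum is μ(1−μ) = 0.06×0.94 = 0.0564.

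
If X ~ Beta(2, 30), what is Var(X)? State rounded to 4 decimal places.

0.0018

α+β = 32 and αβ = 60, so Var = αβ/[(α+β)²(α+β+1)] = 60/33792 = 0.0018.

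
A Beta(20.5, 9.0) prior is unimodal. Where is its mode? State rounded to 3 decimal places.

0.709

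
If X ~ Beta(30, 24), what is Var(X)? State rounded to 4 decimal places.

0.0045

μ = 30/54 = 0.555556; Var = μ(1−μ)/(α+β+1) = 0.2469136/55 = 0.0045.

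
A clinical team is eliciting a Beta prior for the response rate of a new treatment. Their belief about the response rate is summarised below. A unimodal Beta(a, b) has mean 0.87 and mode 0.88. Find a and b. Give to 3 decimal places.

a = 66.120, b = 9.880

Let s = a+b. Mean gives a = μs = 0.87s; mode gives (a−1)/(s−2) = 0.88.
Substituting: 0.87s − 1 = 0.88(s−2) = 0.88s − 1.76, so -0.01s = -0.76 and s = 76.0000.
Then a = 0.87×76.0000 = 66.120 and b = s−a = 9.880.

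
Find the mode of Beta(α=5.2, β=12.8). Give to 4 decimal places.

The density x^(α−1)(1−x)^(β−1) is maximised at (α−1)/(α+β−2) = 4.2/16.0 = 0.2625.

0.2625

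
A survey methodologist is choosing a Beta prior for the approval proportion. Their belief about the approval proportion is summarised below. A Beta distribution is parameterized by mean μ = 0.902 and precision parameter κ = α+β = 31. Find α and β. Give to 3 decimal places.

Split κ in proportion μ : (1−μ): α = 0.902·31 = 27.962, β = 31 − 27.962 = 3.038.

α = 27.962, β = 3.038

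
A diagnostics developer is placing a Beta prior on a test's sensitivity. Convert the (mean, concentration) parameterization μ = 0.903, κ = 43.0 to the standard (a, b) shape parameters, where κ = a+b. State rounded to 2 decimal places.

a = 38.83, b = 4.17

a = μκ = 0.903×43.0 = 38.83 and b = (1−μ)κ = 0.097×43.0 = 4.17.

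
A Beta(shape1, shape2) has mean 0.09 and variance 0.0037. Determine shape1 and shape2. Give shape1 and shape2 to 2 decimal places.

shape1 = 1.90, shape2 = 19.23

Let s = shape1+shape2. The Beta variance is μ(1−μ)/(s+1).
So s+1 = μ(1−μ)/σ² = (0.09×0.91)/0.0037 = 0.0819/0.0037 = 22.1351, giving s = 21.1351.
Then shape1 = μs = 0.09×21.1351 = 1.90 and shape2 = (1−μ)s = 0.91×21.1351 = 19.23.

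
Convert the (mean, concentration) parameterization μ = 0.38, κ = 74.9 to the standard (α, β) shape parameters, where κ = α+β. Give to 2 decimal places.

α = μκ = 0.38×74.9 = 28.46 and β = (1−μ)κ = 0.62×74.9 = 46.44.

α = 28.46, β = 46.44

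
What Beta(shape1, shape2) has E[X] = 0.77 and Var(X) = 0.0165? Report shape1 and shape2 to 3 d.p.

Write ν = shape1+shape2; then shape1 = μν and Var = μ(1−μ)/(ν+1).
ν = μ(1−μ)/Var − 1 = 0.1771/0.0165 − 1 = 9.7333.
shape1 = 0.77·9.7333 = 7.495, shape2 = 0.23·9.7333 = 2.239.

shape1 = 7.495, shape2 = 2.239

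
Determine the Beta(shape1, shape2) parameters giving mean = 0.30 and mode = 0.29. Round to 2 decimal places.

shape1 = 12.60, shape2 = 29.40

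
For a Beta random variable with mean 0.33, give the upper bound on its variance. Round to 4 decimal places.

Var = μ(1−μ)/(α+β+1), which approaches μ(1−μ) as α+β → 0.
So the supremum is μ(1−μ) = 0.33×0.67 = 0.2211.

0.2211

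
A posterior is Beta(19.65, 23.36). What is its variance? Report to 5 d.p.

0.00564

Var = αβ/[(α+β)²(α+β+1)] = (19.65×23.36)/(43.01²×44.01) = 459.0240/81412.343001 = 0.00564.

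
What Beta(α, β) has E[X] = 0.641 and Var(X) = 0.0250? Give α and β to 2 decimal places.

Write ν = α+β; then α = μν and Var = μ(1−μ)/(ν+1).
ν = μ(1−μ)/Var − 1 = 0.230119/0.0250 − 1 = 8.2048.
α = 0.641·8.2048 = 5.26, β = 0.359·8.2048 = 2.95.

α = 5.26, β = 2.95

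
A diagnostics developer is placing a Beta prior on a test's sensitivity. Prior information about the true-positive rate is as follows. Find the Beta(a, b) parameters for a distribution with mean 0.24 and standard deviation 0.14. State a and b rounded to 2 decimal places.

a = 1.99, b = 6.31

First σ² = 0.0196. Setting a = μn, b = (1−μ)n with n = a+b,
μ(1−μ)/(n+1) = 0.0196 ⇒ n+1 = 0.1824/0.0196 = 9.3061 ⇒ n = 8.3061.
Hence a = 0.24×8.3061 = 1.99, b = 0.76×8.3061 = 6.31.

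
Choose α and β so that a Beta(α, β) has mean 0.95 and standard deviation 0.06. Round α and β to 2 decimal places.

First σ² = 0.0036. Setting α = μn, β = (1−μ)n with n = α+β,
μ(1−μ)/(n+1) = 0.0036 ⇒ n+1 = 0.0475/0.0036 = 13.1944 ⇒ n = 12.1944.
Hence α = 0.95×12.1944 = 11.58, β = 0.05×12.1944 = 0.61.

α = 11.58, β = 0.61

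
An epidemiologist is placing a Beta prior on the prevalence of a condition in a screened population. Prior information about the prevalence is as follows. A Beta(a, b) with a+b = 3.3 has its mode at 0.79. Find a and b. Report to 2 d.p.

a = 2.03, b = 1.27

Mode = (a−1)/(κ−2) with κ = a+b, so a−1 = 0.79·1.3 = 1.03.
a = 2.03; b = κ − a = 1.27.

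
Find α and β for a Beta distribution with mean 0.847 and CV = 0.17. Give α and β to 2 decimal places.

Var = (CV·μ)² = (0.17×0.847)² = 0.020733.
α+β = μ(1−μ)/Var − 1 = 0.129591/0.020733 − 1 = 5.2504.
Thus α = 0.847·5.2504 = 4.45 and β = 0.153·5.2504 = 0.80.

α = 4.45, β = 0.80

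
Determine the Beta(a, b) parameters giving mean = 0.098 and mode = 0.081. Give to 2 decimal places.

Let s = a+b. Mean gives a = μs = 0.098s; mode gives (a−1)/(s−2) = 0.081.
Substituting: 0.098s − 1 = 0.081(s−2) = 0.081s − 0.162, so 0.017s = 0.838 and s = 49.2941.
Then a = 0.098×49.2941 = 4.83 and b = s−a = 44.46.

a = 4.83, b = 44.46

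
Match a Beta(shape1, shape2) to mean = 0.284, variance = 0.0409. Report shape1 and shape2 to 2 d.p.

By moment matching, shape1+shape2 = μ(1−μ)/σ² − 1 = (0.284·0.716)/0.0409 − 1 = 4.9717 − 1 = 3.9717.
Since shape1/(shape1+shape2) = μ, shape1 = 0.284·3.9717 = 1.13 and shape2 = 0.716·3.9717 = 2.84.

shape1 = 1.13, shape2 = 2.84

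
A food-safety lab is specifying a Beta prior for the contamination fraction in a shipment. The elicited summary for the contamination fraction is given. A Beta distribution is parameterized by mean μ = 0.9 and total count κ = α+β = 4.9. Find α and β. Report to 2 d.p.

α = 4.41, β = 0.49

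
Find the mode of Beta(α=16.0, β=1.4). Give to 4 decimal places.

With α,β > 1, mode = (α−1)/(α+β−2) = 15.0/15.4 = 0.9740.

0.9740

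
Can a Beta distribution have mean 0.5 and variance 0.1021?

Yes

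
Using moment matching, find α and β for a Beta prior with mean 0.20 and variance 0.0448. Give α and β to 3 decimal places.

α = 0.514, β = 2.057

By moment matching, α+β = μ(1−μ)/σ² − 1 = (0.20·0.80)/0.0448 − 1 = 3.5714 − 1 = 2.5714.
Since α/(α+β) = μ, α = 0.20·2.5714 = 0.514 and β = 0.80·2.5714 = 2.057.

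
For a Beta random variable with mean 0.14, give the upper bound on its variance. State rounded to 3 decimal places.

0.120

Var = μ(1−μ)/(α+β+1), which approaches μ(1−μ) as α+β → 0.
So the supremum is μ(1−μ) = 0.14×0.86 = 0.120.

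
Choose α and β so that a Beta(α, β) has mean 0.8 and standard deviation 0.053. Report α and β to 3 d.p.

First σ² = 0.002809. Setting α = μn, β = (1−μ)n with n = α+β,
μ(1−μ)/(n+1) = 0.002809 ⇒ n+1 = 0.16/0.002809 = 56.9598 ⇒ n = 55.9598.
Hence α = 0.8×55.9598 = 44.768, β = 0.2×55.9598 = 11.192.

α = 44.768, β = 11.192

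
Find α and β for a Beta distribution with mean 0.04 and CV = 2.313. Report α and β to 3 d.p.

Var = (CV·μ)² = (2.313×0.04)² = 0.008560.
α+β = μ(1−μ)/Var − 1 = 0.0384/0.008560 − 1 = 3.4860.
Thus α = 0.04·3.4860 = 0.139 and β = 0.96·3.4860 = 3.347.

α = 0.139, β = 3.347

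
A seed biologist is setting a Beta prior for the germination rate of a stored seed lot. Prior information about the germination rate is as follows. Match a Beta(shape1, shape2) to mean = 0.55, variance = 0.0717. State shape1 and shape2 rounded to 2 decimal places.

shape1 = 1.35, shape2 = 1.10

Let s = shape1+shape2. The Beta variance is μ(1−μ)/(s+1).
So s+1 = μ(1−μ)/σ² = (0.55×0.45)/0.0717 = 0.2475/0.0717 = 3.4519, giving s = 2.4519.
Then shape1 = μs = 0.55×2.4519 = 1.35 and shape2 = (1−μ)s = 0.45×2.4519 = 1.10.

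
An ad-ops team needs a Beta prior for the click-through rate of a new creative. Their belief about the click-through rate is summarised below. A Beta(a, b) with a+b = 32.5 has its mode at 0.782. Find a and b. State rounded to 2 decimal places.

Since the density peak of Beta(a,b) is at (a−1)/(a+b−2),
a = 1 + 0.782(32.5−2) = 24.85 and b = 32.5 − 24.85 = 7.65.

a = 24.85, b = 7.65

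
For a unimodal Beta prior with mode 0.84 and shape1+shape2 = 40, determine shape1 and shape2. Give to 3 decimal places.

shape1 = 32.920, shape2 = 7.080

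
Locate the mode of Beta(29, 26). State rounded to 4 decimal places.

0.5283

The density x^(α−1)(1−x)^(β−1) is maximised at (α−1)/(α+β−2) = 28/53 = 0.5283.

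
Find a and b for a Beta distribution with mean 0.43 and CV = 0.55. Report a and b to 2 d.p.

Var = (CV·μ)² = (0.55×0.43)² = 0.055932.
a+b = μ(1−μ)/Var − 1 = 0.2451/0.055932 − 1 = 3.3821.
Thus a = 0.43·3.3821 = 1.45 and b = 0.57·3.3821 = 1.93.

a = 1.45, b = 1.93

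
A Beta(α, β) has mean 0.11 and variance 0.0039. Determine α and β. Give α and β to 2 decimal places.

By moment matching, α+β = μ(1−μ)/σ² − 1 = (0.11·0.89)/0.0039 − 1 = 25.1026 − 1 = 24.1026.
Since α/(α+β) = μ, α = 0.11·24.1026 = 2.65 and β = 0.89·24.1026 = 21.45.

α = 2.65, β = 21.45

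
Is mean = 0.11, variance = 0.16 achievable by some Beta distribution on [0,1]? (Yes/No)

No

For any Beta, Var(X) < E[X]·(1−E[X]).
Here μ(1−μ) = 0.11×0.89 = 0.0979, and 0.16 ≥ 0.0979.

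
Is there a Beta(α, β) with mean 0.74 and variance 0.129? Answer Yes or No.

Yes

For any Beta, Var(X) < E[X]·(1−E[X]).
Here μ(1−μ) = 0.74×0.26 = 0.1924, and 0.129 < 0.1924.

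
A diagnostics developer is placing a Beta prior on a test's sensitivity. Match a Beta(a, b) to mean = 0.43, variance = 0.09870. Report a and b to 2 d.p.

By moment matching, a+b = μ(1−μ)/σ² − 1 = (0.43·0.57)/0.09870 − 1 = 2.4833 − 1 = 1.4833.
Since a/(a+b) = μ, a = 0.43·1.4833 = 0.64 and b = 0.57·1.4833 = 0.85.

a = 0.64, b = 0.85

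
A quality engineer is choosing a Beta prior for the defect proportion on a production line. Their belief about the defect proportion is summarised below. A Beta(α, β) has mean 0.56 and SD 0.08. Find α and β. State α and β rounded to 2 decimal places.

α = 21.00, β = 16.50

σ² = 0.08² = 0.0064.
With s = α+β, Var = μ(1−μ)/(s+1), so s+1 = (0.56×0.44)/0.0064 = 38.5000 and s = 37.5000.
α = μs = 21.00, β = (1−μ)s = 16.50.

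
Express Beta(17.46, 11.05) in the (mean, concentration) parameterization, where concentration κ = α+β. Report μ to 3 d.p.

κ = α+β = 17.46+11.05 = 28.51; μ = α/κ = 17.46/28.51 = 0.612.

μ = 0.612, κ = 28.51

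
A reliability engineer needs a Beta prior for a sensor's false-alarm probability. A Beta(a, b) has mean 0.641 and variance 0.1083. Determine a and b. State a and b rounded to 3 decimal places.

a = 0.721, b = 0.404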